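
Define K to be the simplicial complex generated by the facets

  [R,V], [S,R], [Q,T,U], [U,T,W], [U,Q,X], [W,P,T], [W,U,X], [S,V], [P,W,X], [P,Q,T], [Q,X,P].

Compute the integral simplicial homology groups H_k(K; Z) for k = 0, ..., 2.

H_0 ≅ Z^2,  H_1 ≅ Z,  H_2 ≅ Z.

K has 9 vertices, 15 edges, 8 triangles.
rank ∂_0 = 0, rank ∂_1 = 7 ⇒ b_0 = 9 − 0 − 7 = 2; all invariant factors of ∂_1 are 1 so no torsion. So H_0 = Z^2.
rank ∂_1 = 7, rank ∂_2 = 7 ⇒ b_1 = 15 − 7 − 7 = 1; all invariant factors of ∂_2 are 1 so no torsion. So H_1 = Z.
rank ∂_2 = 7, rank ∂_3 = 0 ⇒ b_2 = 8 − 7 − 0 = 1. So H_2 = Z.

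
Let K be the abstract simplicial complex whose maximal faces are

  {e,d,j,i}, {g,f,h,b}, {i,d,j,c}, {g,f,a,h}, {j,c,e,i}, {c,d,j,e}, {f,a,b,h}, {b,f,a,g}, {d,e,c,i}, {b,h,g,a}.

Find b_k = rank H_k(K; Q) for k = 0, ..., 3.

Fix the vertex order a < b < c < d < e < f < g < h < i < j and write every simplex with vertices in increasing order. Then dim K = 3 and the simplices of K are:

  0-simplices (10): a, b, c, d, e, f, g, h, i, j
  1-simplices (20): ab, af, ag, ah, bf, bg, bh, cd, ce, ci, cj, de, di, dj, ei, ej, fg, fh, gh, ij
  2-simplices (20): abf, abg, abh, afg, afh, agh, bfg, bfh, bgh, cde, cdi, cdj, cei, cej, cij, dei, dej, dij, eij, fgh
  3-simplices (10): abfg, abfh, abgh, afgh, bfgh, cdei, cdej, cdij, ceij, deij

giving chain groups C_0 ≅ Z^10, C_1 ≅ Z^20, C_2 ≅ Z^20, C_3 ≅ Z^10.

The boundary map ∂_1: C_1 → C_0 sends each edge [p,q] (with p < q) to q − p. For instance
  ∂ej = j − e.
The resulting 10×20 matrix has rank 8, and its Smith normal form has invariant factors (1,1,1,1,1,1,1,1).

∂_2: C_2 → C_1 maps a triangle to the signed sum of its edges. For instance
  ∂abh = bh − ah + ab,
  ∂afh = fh − ah + af.
This gives a 20×20 integer matrix of rank 12; reducing to Smith normal form yields diagonal entries (1,1,1,1,1,1,1,1,1,1,1,1).

Boundary ∂_3: C_3 → C_2 sends each 3-simplex σ to the alternating sum Σ_i (−1)^i (σ with its i-th vertex removed). For instance
  ∂abfg = bfg − afg + abg − abf,
  ∂cdei = dei − cei + cdi − cde.
The 20×10 boundary matrix has rank 8 and Smith normal form diag(1,1,1,1,1,1,1,1).

Reading off H_k = ker ∂_k / im ∂_{k+1}:

  H_0: rank C_0 − rank ∂_1 = 10 − 8 = 2, and the invariant factors of ∂_1 are all 1, so H_0 = Z^2.
  H_1: rank ker ∂_1 − rank ∂_2 = (20 − 8) − 12 = 0, and the invariant factors of ∂_2 are all 1, so H_1 = 0.
  H_2: rank ker ∂_2 − rank ∂_3 = (20 − 12) − 8 = 0, and the invariant factors of ∂_3 are all 1, so H_2 = 0.
  H_3: rank ker ∂_3 − rank ∂_4 = (10 − 8) − 0 = 2, and there is no ∂_4, so H_3 = Z^2.

Hence the Betti numbers are b_0 = 2, b_1 = 0, b_2 = 0, b_3 = 2.

b_0 = 2, b_1 = 0, b_2 = 0, b_3 = 2.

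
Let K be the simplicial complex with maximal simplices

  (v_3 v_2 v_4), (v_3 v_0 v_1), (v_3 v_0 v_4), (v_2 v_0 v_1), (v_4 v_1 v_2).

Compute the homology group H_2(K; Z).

H_2 ≅ 0.

Order the vertices as v_0 < v_1 < v_2 < v_3 < v_4. Listing each simplex with vertices in this order, K has dimension 2 with simplices:

  0-simplices (5): [v_0], [v_1], [v_2], [v_3], [v_4]
  1-simplices (10): [v_0,v_1], [v_0,v_2], [v_0,v_3], [v_0,v_4], [v_1,v_2], [v_1,v_3], [v_1,v_4], [v_2,v_3], [v_2,v_4], [v_3,v_4]
  2-simplices (5): [v_0,v_1,v_2], [v_0,v_1,v_3], [v_0,v_3,v_4], [v_1,v_2,v_4], [v_2,v_3,v_4]

giving chain groups C_0 ≅ Z^5, C_1 ≅ Z^10, C_2 ≅ Z^5.

The boundary map ∂_1: C_1 → C_0 sends each edge [p,q] (with p < q) to q − p. For instance
  ∂[v_0,v_2] = [v_2] − [v_0].
The resulting 5×10 matrix has rank 4, and its Smith normal form has invariant factors (1,1,1,1).

∂_2: C_2 → C_1 acts by ∂[p,q,r] = [q,r] − [p,r] + [p,q]. For instance
  ∂[v_0,v_1,v_2] = [v_1,v_2] − [v_0,v_2] + [v_0,v_1],
  ∂[v_0,v_3,v_4] = [v_3,v_4] − [v_0,v_4] + [v_0,v_3].
As a 10×5 matrix over Z this has rank 5, with invariant factors (1,1,1,1,1).

Reading off H_k = ker ∂_k / im ∂_{k+1}:

  H_2: rank ker ∂_2 − rank ∂_3 = (5 − 5) − 0 = 0, and there is no ∂_3, so H_2 ≅ 0.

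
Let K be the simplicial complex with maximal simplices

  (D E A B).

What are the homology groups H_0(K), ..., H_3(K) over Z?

Take the total order A < B < D < E on the vertex set. Then K (dimension 3) consists of the simplices:

  0-simplices (4): A, B, D, E
  1-simplices (6): AB, AD, AE, BD, BE, DE
  2-simplices (4): ABD, ABE, ADE, BDE
  3-simplices (1): ABDE

giving chain groups C_0 ≅ Z^4, C_1 ≅ Z^6, C_2 ≅ Z^4, C_3 ≅ Z^1.

Boundary ∂_1: C_1 → C_0 maps an edge to its endpoints' difference, ∂[p,q] = q − p. For instance
  ∂BD = D − B.
As a 4×6 matrix over Z this has rank 3, with invariant factors (1,1,1).

∂_2: C_2 → C_1 maps a triangle to the signed sum of its edges. For instance
  ∂ABE = BE − AE + AB,
  ∂BDE = DE − BE + BD.
As a 6×4 matrix over Z this has rank 3, with invariant factors (1,1,1).

The boundary map ∂_3: C_3 → C_2 sends each 3-simplex σ to the alternating sum Σ_i (−1)^i (σ with its i-th vertex removed). For instance
  ∂ABDE = BDE − ADE + ABE − ABD.
The resulting 4×1 matrix has rank 1, and its Smith normal form has invariant factors (1).

Now H_k = ker ∂_k / im ∂_{k+1}, so:

  H_0: rank C_0 − rank ∂_1 = 4 − 3 = 1, and the invariant factors of ∂_1 are all 1, so H_0 = Z.
  H_1: rank ker ∂_1 − rank ∂_2 = (6 − 3) − 3 = 0, and the invariant factors of ∂_2 are all 1, so H_1 = 0.
  H_2: rank ker ∂_2 − rank ∂_3 = (4 − 3) − 1 = 0, and the invariant factors of ∂_3 are all 1, so H_2 = 0.
  H_3: rank ker ∂_3 − rank ∂_4 = (1 − 1) − 0 = 0, and there is no ∂_4, so H_3 = 0.

As a check, the Euler characteristic is 4 − 6 + 4 − 1 = 1, which agrees with 1 − 0 + 0 − 0 = 1.

H_0 = Z,  H_1 = 0,  H_2 = 0,  H_3 = 0.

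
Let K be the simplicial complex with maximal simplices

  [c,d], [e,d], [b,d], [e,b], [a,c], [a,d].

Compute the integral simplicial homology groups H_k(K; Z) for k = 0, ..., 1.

We work with the vertex ordering a < b < c < d < e. The simplices of K, each written with vertices in increasing order, are:

  0-simplices (5): a, b, c, d, e
  1-simplices (6): ac, ad, bd, be, cd, de

Hence C_0 ≅ Z^5, C_1 ≅ Z^6.

The boundary map ∂_1: C_1 → C_0 is given by ∂[p,q] = [q] − [p]. For instance
  ∂ac = c − a.
This gives a 5×6 integer matrix of rank 4; reducing to Smith normal form yields diagonal entries (1,1,1,1).

From H_k ≅ ker(∂_k) / im(∂_{k+1}) we obtain:

  H_0: rank C_0 − rank ∂_1 = 5 − 4 = 1, and the invariant factors of ∂_1 are all 1, so H_0 ≅ Z.
  H_1: rank ker ∂_1 − rank ∂_2 = (6 − 4) − 0 = 2, and there is no ∂_2, so H_1 ≅ Z^2.

H_0 = Z,  H_1 = Z^2.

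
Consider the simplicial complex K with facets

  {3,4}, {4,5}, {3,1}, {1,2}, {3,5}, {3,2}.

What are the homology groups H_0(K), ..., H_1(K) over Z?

Order the vertices as 1 < 2 < 3 < 4 < 5. Listing each simplex with vertices in this order, K has dimension 1 with simplices:

  0-simplices (5): [1], [2], [3], [4], [5]
  1-simplices (6): [1,2], [1,3], [2,3], [3,4], [3,5], [4,5]

Hence C_0 ≅ Z^5, C_1 ≅ Z^6.

The boundary map ∂_1: C_1 → C_0 sends each edge [p,q] (with p < q) to q − p. For instance
  ∂[3,4] = [4] − [3].
As a 5×6 matrix over Z this has rank 4, with invariant factors (1,1,1,1).

Reading off H_k = ker ∂_k / im ∂_{k+1}:

  H_0: rank C_0 − rank ∂_1 = 5 − 4 = 1, and the invariant factors of ∂_1 are all 1, so H_0 ≅ Z.
  H_1: rank ker ∂_1 − rank ∂_2 = (6 − 4) − 0 = 2, and there is no ∂_2, so H_1 ≅ Z^2.

As a check, the Euler characteristic is 5 − 6 = -1, which agrees with 1 − 2 = -1.

H_0 = Z,  H_1 = Z^2.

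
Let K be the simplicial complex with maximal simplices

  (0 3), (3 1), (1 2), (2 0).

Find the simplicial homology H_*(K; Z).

We work with the vertex ordering 0 < 1 < 2 < 3. The simplices of K, each written with vertices in increasing order, are:

  0-simplices (4): [0], [1], [2], [3]
  1-simplices (4): [0,2], [0,3], [1,2], [1,3]

giving chain groups C_0 ≅ Z^4, C_1 ≅ Z^4.

∂_1: C_1 → C_0 is given by ∂[p,q] = [q] − [p].
The 4×4 boundary matrix has rank 3 and Smith normal form diag(1,1,1).

From H_k ≅ ker(∂_k) / im(∂_{k+1}) we obtain:

  H_0: rank C_0 − rank ∂_1 = 4 − 3 = 1, and the invariant factors of ∂_1 are all 1, so H_0 ≅ Z.
  H_1: rank ker ∂_1 − rank ∂_2 = (4 − 3) − 0 = 1, and there is no ∂_2, so H_1 ≅ Z.

H_0 ≅ Z,  H_1 ≅ Z.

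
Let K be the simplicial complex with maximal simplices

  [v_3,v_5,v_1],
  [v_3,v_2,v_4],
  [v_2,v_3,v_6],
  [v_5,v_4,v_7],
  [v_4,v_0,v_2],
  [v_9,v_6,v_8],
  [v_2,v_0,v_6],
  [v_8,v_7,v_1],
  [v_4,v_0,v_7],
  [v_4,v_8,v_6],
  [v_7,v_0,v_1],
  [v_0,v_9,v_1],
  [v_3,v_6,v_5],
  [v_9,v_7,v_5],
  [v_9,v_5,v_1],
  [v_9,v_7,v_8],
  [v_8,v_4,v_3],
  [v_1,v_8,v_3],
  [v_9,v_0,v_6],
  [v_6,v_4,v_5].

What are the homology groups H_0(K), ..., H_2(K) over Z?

H_0 ≅ Z,  H_1 ≅ Z ⊕ Z/2Z,  H_2 = 0.

Take the total order v_0 < v_1 < v_2 < v_3 < v_4 < v_5 < v_6 < v_7 < v_8 < v_9 on the vertex set. Then K (dimension 2) consists of the simplices:

  0-simplices (10): [v_0], [v_1], [v_2], [v_3], [v_4], [v_5], [v_6], [v_7], [v_8], [v_9]
  1-simplices (30): (30 of them)
  2-simplices (20): (20 of them)

giving chain groups C_0 ≅ Z^10, C_1 ≅ Z^30, C_2 ≅ Z^20.

Boundary ∂_1: C_1 → C_0 is given by ∂[p,q] = [q] − [p]. For instance
  ∂[v_4,v_5] = [v_5] − [v_4].
As a 10×30 matrix over Z this has rank 9, with invariant factors (1,1,1,1,1,1,1,1,1).

Boundary ∂_2: C_2 → C_1 sends each 2-simplex [p,q,r] to [q,r] − [p,r] + [p,q]. For instance
  ∂[v_1,v_7,v_8] = [v_7,v_8] − [v_1,v_8] + [v_1,v_7],
  ∂[v_4,v_6,v_8] = [v_6,v_8] − [v_4,v_8] + [v_4,v_6].
As a 30×20 matrix over Z this has rank 20, with invariant factors (1,1,1,1,1,1,1,1,1,1,1,1,1,1,1,1,1,1,1,2).

From H_k ≅ ker(∂_k) / im(∂_{k+1}) we obtain:

  H_0: rank C_0 − rank ∂_1 = 10 − 9 = 1, and the invariant factors of ∂_1 are all 1, so H_0 = Z.
  H_1: rank ker ∂_1 − rank ∂_2 = (30 − 9) − 20 = 1, and ∂_2 has invariant factor 2 > 1, so H_1 = Z ⊕ Z/2Z.
  H_2: rank ker ∂_2 − rank ∂_3 = (20 − 20) − 0 = 0, and there is no ∂_3, so H_2 = 0.

As a check, the Euler characteristic is 10 − 30 + 20 = 0, which agrees with 1 − 1 + 0 = 0.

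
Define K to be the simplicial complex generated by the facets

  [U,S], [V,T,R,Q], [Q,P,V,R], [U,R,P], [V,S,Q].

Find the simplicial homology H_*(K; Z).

H_0 ≅ Z,  H_1 ≅ Z,  H_2 = 0,  H_3 = 0.

K has 7 vertices, 14 edges, 9 triangles, 2 3-simplices.
rank ∂_0 = 0, rank ∂_1 = 6 ⇒ b_0 = 7 − 0 − 6 = 1; all invariant factors of ∂_1 are 1 so no torsion. So H_0 ≅ Z.
rank ∂_1 = 6, rank ∂_2 = 7 ⇒ b_1 = 14 − 6 − 7 = 1; all invariant factors of ∂_2 are 1 so no torsion. So H_1 ≅ Z.
rank ∂_2 = 7, rank ∂_3 = 2 ⇒ b_2 = 9 − 7 − 2 = 0; all invariant factors of ∂_3 are 1 so no torsion. So H_2 ≅ 0.
rank ∂_3 = 2, rank ∂_4 = 0 ⇒ b_3 = 2 − 2 − 0 = 0. So H_3 ≅ 0.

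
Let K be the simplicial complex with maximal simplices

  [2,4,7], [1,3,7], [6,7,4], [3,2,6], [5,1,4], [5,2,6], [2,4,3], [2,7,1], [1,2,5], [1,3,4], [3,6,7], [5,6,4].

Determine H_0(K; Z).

Order the vertices as 1 < 2 < 3 < 4 < 5 < 6 < 7. Listing each simplex with vertices in this order, K has dimension 2 with simplices:

  0-simplices (7): [1], [2], [3], [4], [5], [6], [7]
  1-simplices (18): [1,2], [1,3], [1,4], [1,5], [1,7], [2,3], [2,4], [2,5], [2,6], [2,7], [3,4], [3,6], [3,7], [4,5], [4,6], [4,7], [5,6], [6,7]
  2-simplices (12): [1,2,5], [1,2,7], [1,3,4], [1,3,7], [1,4,5], [2,3,4], [2,3,6], [2,4,7], [2,5,6], [3,6,7], [4,5,6], [4,6,7]

so the chain groups are C_0 ≅ Z^7, C_1 ≅ Z^18, C_2 ≅ Z^12.

The boundary map ∂_1: C_1 → C_0 maps an edge to its endpoints' difference, ∂[p,q] = q − p. For instance
  ∂[2,6] = [6] − [2].
As a 7×18 matrix over Z this has rank 6, with invariant factors (1,1,1,1,1,1).

∂_2: C_2 → C_1 acts by ∂[p,q,r] = [q,r] − [p,r] + [p,q]. For instance
  ∂[4,6,7] = [6,7] − [4,7] + [4,6],
  ∂[1,2,5] = [2,5] − [1,5] + [1,2].
The 18×12 boundary matrix has rank 12 and Smith normal form diag(1,1,1,1,1,1,1,1,1,1,1,2).

Reading off H_k = ker ∂_k / im ∂_{k+1}:

  H_0: rank C_0 − rank ∂_1 = 7 − 6 = 1, and the invariant factors of ∂_1 are all 1, so H_0 ≅ Z.

H_0 ≅ Z.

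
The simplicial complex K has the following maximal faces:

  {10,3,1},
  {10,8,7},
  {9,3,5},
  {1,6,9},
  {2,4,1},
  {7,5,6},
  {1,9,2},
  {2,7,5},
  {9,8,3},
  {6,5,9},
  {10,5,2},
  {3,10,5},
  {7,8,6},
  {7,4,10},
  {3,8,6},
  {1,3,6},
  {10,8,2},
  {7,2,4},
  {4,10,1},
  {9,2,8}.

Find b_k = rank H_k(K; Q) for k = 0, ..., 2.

b_0 = 1, b_1 = 1, b_2 = 0.

Order the vertices as 1 < 2 < 3 < 4 < 5 < 6 < 7 < 8 < 9 < 10. Listing each simplex with vertices in this order, K has dimension 2 with simplices:

  0-simplices (10): [1], [2], [3], [4], [5], [6], [7], [8], [9], [10]
  1-simplices (30): (30 of them)
  2-simplices (20): (20 of them)

giving chain groups C_0 ≅ Z^10, C_1 ≅ Z^30, C_2 ≅ Z^20.

The boundary map ∂_1: C_1 → C_0 maps an edge to its endpoints' difference, ∂[p,q] = q − p. For instance
  ∂[7,10] = [10] − [7].
This gives a 10×30 integer matrix of rank 9; reducing to Smith normal form yields diagonal entries (1,1,1,1,1,1,1,1,1).

The boundary map ∂_2: C_2 → C_1 maps a triangle to the signed sum of its edges. For instance
  ∂[3,5,10] = [5,10] − [3,10] + [3,5],
  ∂[1,6,9] = [6,9] − [1,9] + [1,6].
This gives a 30×20 integer matrix of rank 20; reducing to Smith normal form yields diagonal entries (1,1,1,1,1,1,1,1,1,1,1,1,1,1,1,1,1,1,1,2).

Computing H_k = (kernel of ∂_k) / (image of ∂_{k+1}):

  H_0: rank C_0 − rank ∂_1 = 10 − 9 = 1, and the invariant factors of ∂_1 are all 1, so H_0 = Z.
  H_1: rank ker ∂_1 − rank ∂_2 = (30 − 9) − 20 = 1, and ∂_2 has invariant factor 2 > 1, so H_1 = Z ⊕ Z/2.
  H_2: rank ker ∂_2 − rank ∂_3 = (20 − 20) − 0 = 0, and there is no ∂_3, so H_2 = 0.

(K is a triangulation of the Klein bottle.)

Hence the Betti numbers are b_0 = 1, b_1 = 1, b_2 = 0.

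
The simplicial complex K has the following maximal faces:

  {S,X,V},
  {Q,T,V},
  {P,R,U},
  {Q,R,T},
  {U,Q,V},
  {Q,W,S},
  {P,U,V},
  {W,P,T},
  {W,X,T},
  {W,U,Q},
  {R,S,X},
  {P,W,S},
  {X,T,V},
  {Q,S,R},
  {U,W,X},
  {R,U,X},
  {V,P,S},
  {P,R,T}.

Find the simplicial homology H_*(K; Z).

H_0 ≅ Z,  H_1 ≅ Z^2,  H_2 ≅ Z.

Fix the vertex order P < Q < R < S < T < U < V < W < X and write every simplex with vertices in increasing order. Then dim K = 2 and the simplices of K are:

  0-simplices (9): P, Q, R, S, T, U, V, W, X
  1-simplices (27): PR, PS, PT, PU, PV, PW, QR, QS, QT, QU, QV, QW, RS, RT, RU, RX, SV, SW, SX, TV, TW, TX, UV, UW, UX, VX, WX
  2-simplices (18): PRT, PRU, PSV, PSW, PTW, PUV, QRS, QRT, QSW, QTV, QUV, QUW, RSX, RUX, SVX, TVX, TWX, UWX

Hence C_0 ≅ Z^9, C_1 ≅ Z^27, C_2 ≅ Z^18.

∂_1: C_1 → C_0 maps an edge to its endpoints' difference, ∂[p,q] = q − p. For instance
  ∂QR = R − Q.
The 9×27 boundary matrix has rank 8 and Smith normal form diag(1,1,1,1,1,1,1,1).

∂_2: C_2 → C_1 acts by ∂[p,q,r] = [q,r] − [p,r] + [p,q]. For instance
  ∂QUV = UV − QV + QU,
  ∂PRU = RU − PU + PR.
This gives a 27×18 integer matrix of rank 17; reducing to Smith normal form yields diagonal entries (1,1,1,1,1,1,1,1,1,1,1,1,1,1,1,1,1).

Now H_k = ker ∂_k / im ∂_{k+1}, so:

  H_0: rank C_0 − rank ∂_1 = 9 − 8 = 1, and the invariant factors of ∂_1 are all 1, so H_0 ≅ Z.
  H_1: rank ker ∂_1 − rank ∂_2 = (27 − 8) − 17 = 2, and the invariant factors of ∂_2 are all 1, so H_1 ≅ Z^2.
  H_2: rank ker ∂_2 − rank ∂_3 = (18 − 17) − 0 = 1, and there is no ∂_3, so H_2 ≅ Z.

(K is a triangulation of the torus T^2.)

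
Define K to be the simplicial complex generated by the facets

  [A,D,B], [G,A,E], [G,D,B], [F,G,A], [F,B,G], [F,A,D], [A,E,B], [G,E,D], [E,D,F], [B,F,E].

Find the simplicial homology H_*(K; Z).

H_0 ≅ Z,  H_1 ≅ Z/2,  H_2 = 0.

We work with the vertex ordering A < B < D < E < F < G. The simplices of K, each written with vertices in increasing order, are:

  0-simplices (6): A, B, D, E, F, G
  1-simplices (15): AB, AD, AE, AF, AG, BD, BE, BF, BG, DE, DF, DG, EF, EG, FG
  2-simplices (10): ABD, ABE, ADF, AEG, AFG, BDG, BEF, BFG, DEF, DEG

so the chain groups are C_0 ≅ Z^6, C_1 ≅ Z^15, C_2 ≅ Z^10.

The boundary map ∂_1: C_1 → C_0 maps an edge to its endpoints' difference, ∂[p,q] = q − p.
The 6×15 boundary matrix has rank 5 and Smith normal form diag(1,1,1,1,1).

The boundary map ∂_2: C_2 → C_1 sends each 2-simplex [p,q,r] to [q,r] − [p,r] + [p,q]. For instance
  ∂AFG = FG − AG + AF,
  ∂ABE = BE − AE + AB.
This gives a 15×10 integer matrix of rank 10; reducing to Smith normal form yields diagonal entries (1,1,1,1,1,1,1,1,1,2).

Computing H_k = (kernel of ∂_k) / (image of ∂_{k+1}):

  H_0: rank C_0 − rank ∂_1 = 6 − 5 = 1, and the invariant factors of ∂_1 are all 1, so H_0 = Z.
  H_1: rank ker ∂_1 − rank ∂_2 = (15 − 5) − 10 = 0, and ∂_2 has invariant factor 2 > 1, so H_1 = Z/2.
  H_2: rank ker ∂_2 − rank ∂_3 = (10 − 10) − 0 = 0, and there is no ∂_3, so H_2 = 0.

As a check, the Euler characteristic is 6 − 15 + 10 = 1, which agrees with 1 − 0 + 0 = 1.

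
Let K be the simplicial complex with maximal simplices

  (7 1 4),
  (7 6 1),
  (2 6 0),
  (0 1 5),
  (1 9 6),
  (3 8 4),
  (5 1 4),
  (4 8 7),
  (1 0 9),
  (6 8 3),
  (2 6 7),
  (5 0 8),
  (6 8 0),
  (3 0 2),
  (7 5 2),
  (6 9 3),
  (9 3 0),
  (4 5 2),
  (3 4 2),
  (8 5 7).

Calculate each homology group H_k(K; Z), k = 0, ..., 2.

H_0 ≅ Z,  H_1 ≅ Z ⊕ Z/2Z,  H_2 = 0.

Take the total order 0 < 1 < 2 < 3 < 4 < 5 < 6 < 7 < 8 < 9 on the vertex set. Then K (dimension 2) consists of the simplices:

  0-simplices (10): [0], [1], [2], [3], [4], [5], [6], [7], [8], [9]
  1-simplices (30): (30 of them)
  2-simplices (20): (20 of them)

giving chain groups C_0 ≅ Z^10, C_1 ≅ Z^30, C_2 ≅ Z^20.

Boundary ∂_1: C_1 → C_0 sends each edge [p,q] (with p < q) to q − p. For instance
  ∂[3,9] = [9] − [3].
As a 10×30 matrix over Z this has rank 9, with invariant factors (1,1,1,1,1,1,1,1,1).

∂_2: C_2 → C_1 sends each 2-simplex [p,q,r] to [q,r] − [p,r] + [p,q]. For instance
  ∂[3,4,8] = [4,8] − [3,8] + [3,4],
  ∂[3,6,8] = [6,8] − [3,8] + [3,6].
This gives a 30×20 integer matrix of rank 20; reducing to Smith normal form yields diagonal entries (1,1,1,1,1,1,1,1,1,1,1,1,1,1,1,1,1,1,1,2).

From H_k ≅ ker(∂_k) / im(∂_{k+1}) we obtain:

  H_0: rank C_0 − rank ∂_1 = 10 − 9 = 1, and the invariant factors of ∂_1 are all 1, so H_0 ≅ Z.
  H_1: rank ker ∂_1 − rank ∂_2 = (30 − 9) − 20 = 1, and ∂_2 has invariant factor 2 > 1, so H_1 ≅ Z ⊕ Z/2Z.
  H_2: rank ker ∂_2 − rank ∂_3 = (20 − 20) − 0 = 0, and there is no ∂_3, so H_2 ≅ 0.

(K is a triangulation of the Klein bottle.)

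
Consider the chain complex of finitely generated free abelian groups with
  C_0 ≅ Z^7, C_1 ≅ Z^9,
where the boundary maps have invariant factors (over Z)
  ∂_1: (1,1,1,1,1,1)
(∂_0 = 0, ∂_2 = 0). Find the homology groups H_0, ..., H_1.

H_0 ≅ Z,  H_1 ≅ Z^3.

H_0: b_0 = 7 − 0 − 6 = 1; torsion from ∂_1 factors > 1: none. So H_0 ≅ Z.
H_1: b_1 = 9 − 6 − 0 = 3; torsion from ∂_2 factors > 1: none. So H_1 ≅ Z^3.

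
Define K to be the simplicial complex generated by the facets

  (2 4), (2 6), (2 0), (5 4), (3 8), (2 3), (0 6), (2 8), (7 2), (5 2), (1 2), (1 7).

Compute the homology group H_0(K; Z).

H_0 ≅ Z.

Fix the vertex order 0 < 1 < 2 < 3 < 4 < 5 < 6 < 7 < 8 and write every simplex with vertices in increasing order. Then dim K = 1 and the simplices of K are:

  0-simplices (9): [0], [1], [2], [3], [4], [5], [6], [7], [8]
  1-simplices (12): [0,2], [0,6], [1,2], [1,7], [2,3], [2,4], [2,5], [2,6], [2,7], [2,8], [3,8], [4,5]

so the chain groups are C_0 ≅ Z^9, C_1 ≅ Z^12.

∂_1: C_1 → C_0 sends each edge [p,q] (with p < q) to q − p.
The resulting 9×12 matrix has rank 8, and its Smith normal form has invariant factors (1,1,1,1,1,1,1,1).

Computing H_k = (kernel of ∂_k) / (image of ∂_{k+1}):

  H_0: rank C_0 − rank ∂_1 = 9 − 8 = 1, and the invariant factors of ∂_1 are all 1, so H_0 = Z.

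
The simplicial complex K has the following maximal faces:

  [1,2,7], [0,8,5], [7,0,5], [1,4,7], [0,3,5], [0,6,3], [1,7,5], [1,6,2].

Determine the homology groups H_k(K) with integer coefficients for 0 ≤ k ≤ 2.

H_0 ≅ Z,  H_1 ≅ Z,  H_2 = 0.

Fix the vertex order 0 < 1 < 2 < 3 < 4 < 5 < 6 < 7 < 8 and write every simplex with vertices in increasing order. Then dim K = 2 and the simplices of K are:

  0-simplices (9): [0], [1], [2], [3], [4], [5], [6], [7], [8]
  1-simplices (17): [0,3], [0,5], [0,6], [0,7], [0,8], [1,2], [1,4], [1,5], [1,6], [1,7], [2,6], [2,7], [3,5], [3,6], [4,7], [5,7], [5,8]
  2-simplices (8): [0,3,5], [0,3,6], [0,5,7], [0,5,8], [1,2,6], [1,2,7], [1,4,7], [1,5,7]

so the chain groups are C_0 ≅ Z^9, C_1 ≅ Z^17, C_2 ≅ Z^8.

Boundary ∂_1: C_1 → C_0 sends each edge [p,q] (with p < q) to q − p.
The resulting 9×17 matrix has rank 8, and its Smith normal form has invariant factors (1,1,1,1,1,1,1,1).

The boundary map ∂_2: C_2 → C_1 sends each 2-simplex [p,q,r] to [q,r] − [p,r] + [p,q]. For instance
  ∂[1,5,7] = [5,7] − [1,7] + [1,5],
  ∂[0,3,5] = [3,5] − [0,5] + [0,3].
As a 17×8 matrix over Z this has rank 8, with invariant factors (1,1,1,1,1,1,1,1).

Reading off H_k = ker ∂_k / im ∂_{k+1}:

  H_0: rank C_0 − rank ∂_1 = 9 − 8 = 1, and the invariant factors of ∂_1 are all 1, so H_0 ≅ Z.
  H_1: rank ker ∂_1 − rank ∂_2 = (17 − 8) − 8 = 1, and the invariant factors of ∂_2 are all 1, so H_1 ≅ Z.
  H_2: rank ker ∂_2 − rank ∂_3 = (8 − 8) − 0 = 0, and there is no ∂_3, so H_2 ≅ 0.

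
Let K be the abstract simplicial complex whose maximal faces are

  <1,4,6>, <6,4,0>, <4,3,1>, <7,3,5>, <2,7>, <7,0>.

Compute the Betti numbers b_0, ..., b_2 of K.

We work with the vertex ordering 0 < 1 < 2 < 3 < 4 < 5 < 6 < 7. The simplices of K, each written with vertices in increasing order, are:

  0-simplices (8): [0], [1], [2], [3], [4], [5], [6], [7]
  1-simplices (12): [0,4], [0,6], [0,7], [1,3], [1,4], [1,6], [2,7], [3,4], [3,5], [3,7], [4,6], [5,7]
  2-simplices (4): [0,4,6], [1,3,4], [1,4,6], [3,5,7]

Hence C_0 ≅ Z^8, C_1 ≅ Z^12, C_2 ≅ Z^4.

∂_1: C_1 → C_0 is given by ∂[p,q] = [q] − [p]. For instance
  ∂[5,7] = [7] − [5].
The 8×12 boundary matrix has rank 7 and Smith normal form diag(1,1,1,1,1,1,1).

∂_2: C_2 → C_1 acts by ∂[p,q,r] = [q,r] − [p,r] + [p,q]. For instance
  ∂[3,5,7] = [5,7] − [3,7] + [3,5],
  ∂[1,3,4] = [3,4] − [1,4] + [1,3].
As a 12×4 matrix over Z this has rank 4, with invariant factors (1,1,1,1).

Now H_k = ker ∂_k / im ∂_{k+1}, so:

  H_0: rank C_0 − rank ∂_1 = 8 − 7 = 1, and the invariant factors of ∂_1 are all 1, so H_0 = Z.
  H_1: rank ker ∂_1 − rank ∂_2 = (12 − 7) − 4 = 1, and the invariant factors of ∂_2 are all 1, so H_1 = Z.
  H_2: rank ker ∂_2 − rank ∂_3 = (4 − 4) − 0 = 0, and there is no ∂_3, so H_2 = 0.

Hence the Betti numbers are b_0 = 1, b_1 = 1, b_2 = 0.

b_0 = 1, b_1 = 1, b_2 = 0.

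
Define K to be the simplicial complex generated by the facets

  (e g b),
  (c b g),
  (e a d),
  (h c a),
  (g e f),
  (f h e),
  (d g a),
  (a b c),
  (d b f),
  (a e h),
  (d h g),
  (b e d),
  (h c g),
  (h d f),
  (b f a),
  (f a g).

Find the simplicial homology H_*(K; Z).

We work with the vertex ordering a < b < c < d < e < f < g < h. The simplices of K, each written with vertices in increasing order, are:

  0-simplices (8): a, b, c, d, e, f, g, h
  1-simplices (24): ab, ac, ad, ae, af, ag, ah, bc, bd, be, bf, bg, cg, ch, de, df, dg, dh, ef, eg, eh, fg, fh, gh
  2-simplices (16): abc, abf, ach, ade, adg, aeh, afg, bcg, bde, bdf, beg, cgh, dfh, dgh, efg, efh

Hence C_0 ≅ Z^8, C_1 ≅ Z^24, C_2 ≅ Z^16.

∂_1: C_1 → C_0 is given by ∂[p,q] = [q] − [p]. For instance
  ∂eh = h − e.
This gives a 8×24 integer matrix of rank 7; reducing to Smith normal form yields diagonal entries (1,1,1,1,1,1,1).

∂_2: C_2 → C_1 maps a triangle to the signed sum of its edges. For instance
  ∂ade = de − ae + ad,
  ∂bdf = df − bf + bd.
The resulting 24×16 matrix has rank 15, and its Smith normal form has invariant factors (1,1,1,1,1,1,1,1,1,1,1,1,1,1,1).

Computing H_k = (kernel of ∂_k) / (image of ∂_{k+1}):

  H_0: rank C_0 − rank ∂_1 = 8 − 7 = 1, and the invariant factors of ∂_1 are all 1, so H_0 = Z.
  H_1: rank ker ∂_1 − rank ∂_2 = (24 − 7) − 15 = 2, and the invariant factors of ∂_2 are all 1, so H_1 = Z^2.
  H_2: rank ker ∂_2 − rank ∂_3 = (16 − 15) − 0 = 1, and there is no ∂_3, so H_2 = Z.

H_0 = Z,  H_1 = Z^2,  H_2 = Z.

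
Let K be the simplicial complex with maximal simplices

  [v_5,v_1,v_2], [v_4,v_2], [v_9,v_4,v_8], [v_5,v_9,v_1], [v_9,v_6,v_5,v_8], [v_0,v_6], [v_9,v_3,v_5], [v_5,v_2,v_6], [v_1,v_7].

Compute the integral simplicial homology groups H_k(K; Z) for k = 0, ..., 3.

Fix the vertex order v_0 < v_1 < v_2 < v_3 < v_4 < v_5 < v_6 < v_7 < v_8 < v_9 and write every simplex with vertices in increasing order. Then dim K = 3 and the simplices of K are:

  0-simplices (10): [v_0], [v_1], [v_2], [v_3], [v_4], [v_5], [v_6], [v_7], [v_8], [v_9]
  1-simplices (18): (18 of them)
  2-simplices (9): [v_1,v_2,v_5], [v_1,v_5,v_9], [v_2,v_5,v_6], [v_3,v_5,v_9], [v_4,v_8,v_9], [v_5,v_6,v_8], [v_5,v_6,v_9], [v_5,v_8,v_9], [v_6,v_8,v_9]
  3-simplices (1): [v_5,v_6,v_8,v_9]

Hence C_0 ≅ Z^10, C_1 ≅ Z^18, C_2 ≅ Z^9, C_3 ≅ Z^1.

∂_1: C_1 → C_0 maps an edge to its endpoints' difference, ∂[p,q] = q − p.
The resulting 10×18 matrix has rank 9, and its Smith normal form has invariant factors (1,1,1,1,1,1,1,1,1).

∂_2: C_2 → C_1 maps a triangle to the signed sum of its edges. For instance
  ∂[v_1,v_2,v_5] = [v_2,v_5] − [v_1,v_5] + [v_1,v_2],
  ∂[v_6,v_8,v_9] = [v_8,v_9] − [v_6,v_9] + [v_6,v_8].
The 18×9 boundary matrix has rank 8 and Smith normal form diag(1,1,1,1,1,1,1,1).

∂_3: C_3 → C_2 sends each 3-simplex σ to the alternating sum Σ_i (−1)^i (σ with its i-th vertex removed). For instance
  ∂[v_5,v_6,v_8,v_9] = [v_6,v_8,v_9] − [v_5,v_8,v_9] + [v_5,v_6,v_9] − [v_5,v_6,v_8].
The resulting 9×1 matrix has rank 1, and its Smith normal form has invariant factors (1).

Reading off H_k = ker ∂_k / im ∂_{k+1}:

  H_0: rank C_0 − rank ∂_1 = 10 − 9 = 1, and the invariant factors of ∂_1 are all 1, so H_0 = Z.
  H_1: rank ker ∂_1 − rank ∂_2 = (18 − 9) − 8 = 1, and the invariant factors of ∂_2 are all 1, so H_1 = Z.
  H_2: rank ker ∂_2 − rank ∂_3 = (9 − 8) − 1 = 0, and the invariant factors of ∂_3 are all 1, so H_2 = 0.
  H_3: rank ker ∂_3 − rank ∂_4 = (1 − 1) − 0 = 0, and there is no ∂_4, so H_3 = 0.

As a check, the Euler characteristic is 10 − 18 + 9 − 1 = 0, which agrees with 1 − 1 + 0 − 0 = 0.

H_0 = Z,  H_1 = Z,  H_2 = 0,  H_3 = 0.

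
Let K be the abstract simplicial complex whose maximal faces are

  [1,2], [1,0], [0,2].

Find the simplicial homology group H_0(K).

K has 3 vertices, 3 edges.
rank ∂_0 = 0, rank ∂_1 = 2 ⇒ b_0 = 3 − 0 − 2 = 1; all invariant factors of ∂_1 are 1 so no torsion. So H_0 ≅ Z.

H_0 ≅ Z.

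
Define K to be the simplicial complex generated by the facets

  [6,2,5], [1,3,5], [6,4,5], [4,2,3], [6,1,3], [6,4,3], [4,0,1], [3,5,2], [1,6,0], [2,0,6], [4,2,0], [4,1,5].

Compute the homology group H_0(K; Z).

H_0 = Z.

Order the vertices as 0 < 1 < 2 < 3 < 4 < 5 < 6. Listing each simplex with vertices in this order, K has dimension 2 with simplices:

  0-simplices (7): [0], [1], [2], [3], [4], [5], [6]
  1-simplices (18): [0,1], [0,2], [0,4], [0,6], [1,3], [1,4], [1,5], [1,6], [2,3], [2,4], [2,5], [2,6], [3,4], [3,5], [3,6], [4,5], [4,6], [5,6]
  2-simplices (12): [0,1,4], [0,1,6], [0,2,4], [0,2,6], [1,3,5], [1,3,6], [1,4,5], [2,3,4], [2,3,5], [2,5,6], [3,4,6], [4,5,6]

Hence C_0 ≅ Z^7, C_1 ≅ Z^18, C_2 ≅ Z^12.

Boundary ∂_1: C_1 → C_0 maps an edge to its endpoints' difference, ∂[p,q] = q − p.
The 7×18 boundary matrix has rank 6 and Smith normal form diag(1,1,1,1,1,1).

Boundary ∂_2: C_2 → C_1 sends each 2-simplex [p,q,r] to [q,r] − [p,r] + [p,q]. For instance
  ∂[4,5,6] = [5,6] − [4,6] + [4,5],
  ∂[0,1,4] = [1,4] − [0,4] + [0,1].
As a 18×12 matrix over Z this has rank 12, with invariant factors (1,1,1,1,1,1,1,1,1,1,1,2).

Reading off H_k = ker ∂_k / im ∂_{k+1}:

  H_0: rank C_0 − rank ∂_1 = 7 − 6 = 1, and the invariant factors of ∂_1 are all 1, so H_0 ≅ Z.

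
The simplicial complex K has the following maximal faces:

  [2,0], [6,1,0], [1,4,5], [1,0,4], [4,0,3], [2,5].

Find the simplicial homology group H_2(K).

We work with the vertex ordering 0 < 1 < 2 < 3 < 4 < 5 < 6. The simplices of K, each written with vertices in increasing order, are:

  0-simplices (7): [0], [1], [2], [3], [4], [5], [6]
  1-simplices (11): [0,1], [0,2], [0,3], [0,4], [0,6], [1,4], [1,5], [1,6], [2,5], [3,4], [4,5]
  2-simplices (4): [0,1,4], [0,1,6], [0,3,4], [1,4,5]

Hence C_0 ≅ Z^7, C_1 ≅ Z^11, C_2 ≅ Z^4.

Boundary ∂_1: C_1 → C_0 is given by ∂[p,q] = [q] − [p]. For instance
  ∂[2,5] = [5] − [2].
As a 7×11 matrix over Z this has rank 6, with invariant factors (1,1,1,1,1,1).

Boundary ∂_2: C_2 → C_1 acts by ∂[p,q,r] = [q,r] − [p,r] + [p,q]. For instance
  ∂[1,4,5] = [4,5] − [1,5] + [1,4],
  ∂[0,1,6] = [1,6] − [0,6] + [0,1].
This gives a 11×4 integer matrix of rank 4; reducing to Smith normal form yields diagonal entries (1,1,1,1).

From H_k ≅ ker(∂_k) / im(∂_{k+1}) we obtain:

  H_2: rank ker ∂_2 − rank ∂_3 = (4 − 4) − 0 = 0, and there is no ∂_3, so H_2 ≅ 0.

H_2 ≅ 0.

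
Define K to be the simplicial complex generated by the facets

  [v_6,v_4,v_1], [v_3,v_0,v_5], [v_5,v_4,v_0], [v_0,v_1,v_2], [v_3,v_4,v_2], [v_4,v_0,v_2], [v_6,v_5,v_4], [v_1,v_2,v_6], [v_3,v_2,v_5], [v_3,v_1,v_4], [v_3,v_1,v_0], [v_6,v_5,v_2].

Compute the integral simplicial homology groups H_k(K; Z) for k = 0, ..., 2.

We work with the vertex ordering v_0 < v_1 < v_2 < v_3 < v_4 < v_5 < v_6. The simplices of K, each written with vertices in increasing order, are:

  0-simplices (7): [v_0], [v_1], [v_2], [v_3], [v_4], [v_5], [v_6]
  1-simplices (18): (18 of them)
  2-simplices (12): (12 of them)

so the chain groups are C_0 ≅ Z^7, C_1 ≅ Z^18, C_2 ≅ Z^12.

∂_1: C_1 → C_0 sends each edge [p,q] (with p < q) to q − p. For instance
  ∂[v_1,v_6] = [v_6] − [v_1].
The resulting 7×18 matrix has rank 6, and its Smith normal form has invariant factors (1,1,1,1,1,1).

The boundary map ∂_2: C_2 → C_1 sends each 2-simplex [p,q,r] to [q,r] − [p,r] + [p,q]. For instance
  ∂[v_2,v_3,v_4] = [v_3,v_4] − [v_2,v_4] + [v_2,v_3],
  ∂[v_0,v_2,v_4] = [v_2,v_4] − [v_0,v_4] + [v_0,v_2].
The 18×12 boundary matrix has rank 12 and Smith normal form diag(1,1,1,1,1,1,1,1,1,1,1,2).

Reading off H_k = ker ∂_k / im ∂_{k+1}:

  H_0: rank C_0 − rank ∂_1 = 7 − 6 = 1, and the invariant factors of ∂_1 are all 1, so H_0 ≅ Z.
  H_1: rank ker ∂_1 − rank ∂_2 = (18 − 6) − 12 = 0, and ∂_2 has invariant factor 2 > 1, so H_1 ≅ Z/2.
  H_2: rank ker ∂_2 − rank ∂_3 = (12 − 12) − 0 = 0, and there is no ∂_3, so H_2 ≅ 0.

As a check, the Euler characteristic is 7 − 18 + 12 = 1, which agrees with 1 − 0 + 0 = 1.

H_0 ≅ Z,  H_1 ≅ Z/2,  H_2 = 0.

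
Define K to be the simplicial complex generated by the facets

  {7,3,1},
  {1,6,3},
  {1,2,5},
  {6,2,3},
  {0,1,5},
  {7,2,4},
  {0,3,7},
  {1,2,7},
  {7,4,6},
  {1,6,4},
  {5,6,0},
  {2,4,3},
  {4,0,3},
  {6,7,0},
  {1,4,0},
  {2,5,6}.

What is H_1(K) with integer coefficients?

K has 8 vertices, 24 edges, 16 triangles.
rank ∂_1 = 7, rank ∂_2 = 15 ⇒ b_1 = 24 − 7 − 15 = 2; all invariant factors of ∂_2 are 1 so no torsion. So H_1 ≅ Z^2.

H_1 = Z^2.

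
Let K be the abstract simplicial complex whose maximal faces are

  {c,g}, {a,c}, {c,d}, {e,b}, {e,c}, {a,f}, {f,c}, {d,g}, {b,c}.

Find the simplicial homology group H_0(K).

Order the vertices as a < b < c < d < e < f < g. Listing each simplex with vertices in this order, K has dimension 1 with simplices:

  0-simplices (7): a, b, c, d, e, f, g
  1-simplices (9): ac, af, bc, be, cd, ce, cf, cg, dg

giving chain groups C_0 ≅ Z^7, C_1 ≅ Z^9.

The boundary map ∂_1: C_1 → C_0 sends each edge [p,q] (with p < q) to q − p.
The 7×9 boundary matrix has rank 6 and Smith normal form diag(1,1,1,1,1,1).

From H_k ≅ ker(∂_k) / im(∂_{k+1}) we obtain:

  H_0: rank C_0 − rank ∂_1 = 7 − 6 = 1, and the invariant factors of ∂_1 are all 1, so H_0 = Z.

H_0 = Z.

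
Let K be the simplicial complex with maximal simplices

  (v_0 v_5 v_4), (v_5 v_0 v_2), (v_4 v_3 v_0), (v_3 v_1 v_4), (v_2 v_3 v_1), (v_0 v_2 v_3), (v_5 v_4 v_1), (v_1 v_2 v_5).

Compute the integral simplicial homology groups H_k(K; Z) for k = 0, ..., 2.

H_0 ≅ Z,  H_1 = 0,  H_2 ≅ Z.

Order the vertices as v_0 < v_1 < v_2 < v_3 < v_4 < v_5. Listing each simplex with vertices in this order, K has dimension 2 with simplices:

  0-simplices (6): [v_0], [v_1], [v_2], [v_3], [v_4], [v_5]
  1-simplices (12): [v_0,v_2], [v_0,v_3], [v_0,v_4], [v_0,v_5], [v_1,v_2], [v_1,v_3], [v_1,v_4], [v_1,v_5], [v_2,v_3], [v_2,v_5], [v_3,v_4], [v_4,v_5]
  2-simplices (8): [v_0,v_2,v_3], [v_0,v_2,v_5], [v_0,v_3,v_4], [v_0,v_4,v_5], [v_1,v_2,v_3], [v_1,v_2,v_5], [v_1,v_3,v_4], [v_1,v_4,v_5]

giving chain groups C_0 ≅ Z^6, C_1 ≅ Z^12, C_2 ≅ Z^8.

∂_1: C_1 → C_0 sends each edge [p,q] (with p < q) to q − p. For instance
  ∂[v_1,v_4] = [v_4] − [v_1].
The resulting 6×12 matrix has rank 5, and its Smith normal form has invariant factors (1,1,1,1,1).

Boundary ∂_2: C_2 → C_1 maps a triangle to the signed sum of its edges. For instance
  ∂[v_0,v_4,v_5] = [v_4,v_5] − [v_0,v_5] + [v_0,v_4],
  ∂[v_1,v_4,v_5] = [v_4,v_5] − [v_1,v_5] + [v_1,v_4].
The 12×8 boundary matrix has rank 7 and Smith normal form diag(1,1,1,1,1,1,1).

Computing H_k = (kernel of ∂_k) / (image of ∂_{k+1}):

  H_0: rank C_0 − rank ∂_1 = 6 − 5 = 1, and the invariant factors of ∂_1 are all 1, so H_0 = Z.
  H_1: rank ker ∂_1 − rank ∂_2 = (12 − 5) − 7 = 0, and the invariant factors of ∂_2 are all 1, so H_1 = 0.
  H_2: rank ker ∂_2 − rank ∂_3 = (8 − 7) − 0 = 1, and there is no ∂_3, so H_2 = Z.

As a check, the Euler characteristic is 6 − 12 + 8 = 2, which agrees with 1 − 0 + 1 = 2.
(K is a triangulation of the 2-sphere S^2.)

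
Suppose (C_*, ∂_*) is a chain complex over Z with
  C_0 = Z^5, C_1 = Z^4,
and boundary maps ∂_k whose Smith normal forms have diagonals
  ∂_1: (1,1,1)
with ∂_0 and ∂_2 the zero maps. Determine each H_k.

H_0 = Z^2,  H_1 = Z.

H_0: b_0 = 5 − 0 − 3 = 2; torsion from ∂_1 factors > 1: none. So H_0 = Z^2.
H_1: b_1 = 4 − 3 − 0 = 1; torsion from ∂_2 factors > 1: none. So H_1 = Z.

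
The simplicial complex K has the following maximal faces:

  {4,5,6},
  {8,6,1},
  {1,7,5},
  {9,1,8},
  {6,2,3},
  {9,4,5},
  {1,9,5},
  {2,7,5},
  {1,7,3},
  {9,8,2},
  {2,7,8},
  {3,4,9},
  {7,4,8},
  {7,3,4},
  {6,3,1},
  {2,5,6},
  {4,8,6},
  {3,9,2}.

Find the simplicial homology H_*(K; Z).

Order the vertices as 1 < 2 < 3 < 4 < 5 < 6 < 7 < 8 < 9. Listing each simplex with vertices in this order, K has dimension 2 with simplices:

  0-simplices (9): [1], [2], [3], [4], [5], [6], [7], [8], [9]
  1-simplices (27): (27 of them)
  2-simplices (18): [1,3,6], [1,3,7], [1,5,7], [1,5,9], [1,6,8], [1,8,9], [2,3,6], [2,3,9], [2,5,6], [2,5,7], [2,7,8], [2,8,9], [3,4,7], [3,4,9], [4,5,6], [4,5,9], [4,6,8], [4,7,8]

so the chain groups are C_0 ≅ Z^9, C_1 ≅ Z^27, C_2 ≅ Z^18.

The boundary map ∂_1: C_1 → C_0 is given by ∂[p,q] = [q] − [p].
The 9×27 boundary matrix has rank 8 and Smith normal form diag(1,1,1,1,1,1,1,1).

Boundary ∂_2: C_2 → C_1 maps a triangle to the signed sum of its edges. For instance
  ∂[1,5,9] = [5,9] − [1,9] + [1,5],
  ∂[1,5,7] = [5,7] − [1,7] + [1,5].
The 27×18 boundary matrix has rank 17 and Smith normal form diag(1,1,1,1,1,1,1,1,1,1,1,1,1,1,1,1,1).

Reading off H_k = ker ∂_k / im ∂_{k+1}:

  H_0: rank C_0 − rank ∂_1 = 9 − 8 = 1, and the invariant factors of ∂_1 are all 1, so H_0 ≅ Z.
  H_1: rank ker ∂_1 − rank ∂_2 = (27 − 8) − 17 = 2, and the invariant factors of ∂_2 are all 1, so H_1 ≅ Z^2.
  H_2: rank ker ∂_2 − rank ∂_3 = (18 − 17) − 0 = 1, and there is no ∂_3, so H_2 ≅ Z.

(K is a triangulation of the torus T^2.)

H_0 = Z,  H_1 = Z^2,  H_2 = Z.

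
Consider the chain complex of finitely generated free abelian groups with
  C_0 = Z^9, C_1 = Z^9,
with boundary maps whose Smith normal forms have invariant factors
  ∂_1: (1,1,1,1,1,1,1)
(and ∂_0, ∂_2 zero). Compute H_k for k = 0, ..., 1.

H_0 ≅ Z^2,  H_1 ≅ Z^2.

H_0: b_0 = 9 − 0 − 7 = 2; torsion from ∂_1 factors > 1: none. So H_0 ≅ Z^2.
H_1: b_1 = 9 − 7 − 0 = 2; torsion from ∂_2 factors > 1: none. So H_1 ≅ Z^2.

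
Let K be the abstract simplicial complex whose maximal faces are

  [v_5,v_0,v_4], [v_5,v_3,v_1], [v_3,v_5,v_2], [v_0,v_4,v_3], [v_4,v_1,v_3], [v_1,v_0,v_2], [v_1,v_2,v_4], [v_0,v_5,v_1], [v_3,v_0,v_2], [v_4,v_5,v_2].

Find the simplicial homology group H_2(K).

H_2 ≅ 0.

We work with the vertex ordering v_0 < v_1 < v_2 < v_3 < v_4 < v_5. The simplices of K, each written with vertices in increasing order, are:

  0-simplices (6): [v_0], [v_1], [v_2], [v_3], [v_4], [v_5]
  1-simplices (15): (15 of them)
  2-simplices (10): [v_0,v_1,v_2], [v_0,v_1,v_5], [v_0,v_2,v_3], [v_0,v_3,v_4], [v_0,v_4,v_5], [v_1,v_2,v_4], [v_1,v_3,v_4], [v_1,v_3,v_5], [v_2,v_3,v_5], [v_2,v_4,v_5]

Hence C_0 ≅ Z^6, C_1 ≅ Z^15, C_2 ≅ Z^10.

The boundary map ∂_1: C_1 → C_0 is given by ∂[p,q] = [q] − [p]. For instance
  ∂[v_2,v_3] = [v_3] − [v_2].
This gives a 6×15 integer matrix of rank 5; reducing to Smith normal form yields diagonal entries (1,1,1,1,1).

Boundary ∂_2: C_2 → C_1 sends each 2-simplex [p,q,r] to [q,r] − [p,r] + [p,q]. For instance
  ∂[v_0,v_3,v_4] = [v_3,v_4] − [v_0,v_4] + [v_0,v_3],
  ∂[v_2,v_4,v_5] = [v_4,v_5] − [v_2,v_5] + [v_2,v_4].
This gives a 15×10 integer matrix of rank 10; reducing to Smith normal form yields diagonal entries (1,1,1,1,1,1,1,1,1,2).

From H_k ≅ ker(∂_k) / im(∂_{k+1}) we obtain:

  H_2: rank ker ∂_2 − rank ∂_3 = (10 − 10) − 0 = 0, and there is no ∂_3, so H_2 = 0.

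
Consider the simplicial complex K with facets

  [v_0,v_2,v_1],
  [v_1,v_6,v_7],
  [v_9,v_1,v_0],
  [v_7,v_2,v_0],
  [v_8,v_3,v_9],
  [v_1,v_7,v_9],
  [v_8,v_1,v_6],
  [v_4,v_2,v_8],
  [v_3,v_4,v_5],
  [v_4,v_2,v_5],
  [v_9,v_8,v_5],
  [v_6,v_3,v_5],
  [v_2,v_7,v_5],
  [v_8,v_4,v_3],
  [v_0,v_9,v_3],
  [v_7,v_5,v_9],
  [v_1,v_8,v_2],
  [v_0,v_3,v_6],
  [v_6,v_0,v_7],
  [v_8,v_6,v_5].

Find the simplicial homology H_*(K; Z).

We work with the vertex ordering v_0 < v_1 < v_2 < v_3 < v_4 < v_5 < v_6 < v_7 < v_8 < v_9. The simplices of K, each written with vertices in increasing order, are:

  0-simplices (10): [v_0], [v_1], [v_2], [v_3], [v_4], [v_5], [v_6], [v_7], [v_8], [v_9]
  1-simplices (30): (30 of them)
  2-simplices (20): (20 of them)

Hence C_0 ≅ Z^10, C_1 ≅ Z^30, C_2 ≅ Z^20.

The boundary map ∂_1: C_1 → C_0 maps an edge to its endpoints' difference, ∂[p,q] = q − p. For instance
  ∂[v_4,v_5] = [v_5] − [v_4].
The 10×30 boundary matrix has rank 9 and Smith normal form diag(1,1,1,1,1,1,1,1,1).

∂_2: C_2 → C_1 sends each 2-simplex [p,q,r] to [q,r] − [p,r] + [p,q]. For instance
  ∂[v_0,v_2,v_7] = [v_2,v_7] − [v_0,v_7] + [v_0,v_2],
  ∂[v_3,v_5,v_6] = [v_5,v_6] − [v_3,v_6] + [v_3,v_5].
The resulting 30×20 matrix has rank 20, and its Smith normal form has invariant factors (1,1,1,1,1,1,1,1,1,1,1,1,1,1,1,1,1,1,1,2).

Now H_k = ker ∂_k / im ∂_{k+1}, so:

  H_0: rank C_0 − rank ∂_1 = 10 − 9 = 1, and the invariant factors of ∂_1 are all 1, so H_0 = Z.
  H_1: rank ker ∂_1 − rank ∂_2 = (30 − 9) − 20 = 1, and ∂_2 has invariant factor 2 > 1, so H_1 = Z ⊕ Z/2.
  H_2: rank ker ∂_2 − rank ∂_3 = (20 − 20) − 0 = 0, and there is no ∂_3, so H_2 = 0.

H_0 ≅ Z,  H_1 ≅ Z ⊕ Z/2,  H_2 = 0.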